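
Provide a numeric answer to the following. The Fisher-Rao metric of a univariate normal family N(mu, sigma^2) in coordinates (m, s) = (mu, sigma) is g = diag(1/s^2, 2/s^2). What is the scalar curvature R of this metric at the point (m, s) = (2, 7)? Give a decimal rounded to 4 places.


The metric has the form g = (A dm^2 + B ds^2)/s^2 with A = 1, B = 2.
Substitute u = sqrt(A/B)*m: g = B*(du^2 + ds^2)/s^2, i.e. B times the
Poincare upper half-plane metric, which has constant Gaussian curvature -1.
Scaling a 2D metric by a constant c divides the Gaussian curvature by c,
so K = -1/B = -1/(2) = -0.5000 everywhere (the point (m, s) = (2, 7) is irrelevant:
the curvature is constant).
Scalar curvature in dimension 2: R = 2K = -2/(2) = -1.0000.

-1.0000


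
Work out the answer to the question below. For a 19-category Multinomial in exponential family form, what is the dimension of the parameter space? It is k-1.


Exponential family dimension calculation:
For Multinomial with k=19 categories, dim = k-1 = 18.

18


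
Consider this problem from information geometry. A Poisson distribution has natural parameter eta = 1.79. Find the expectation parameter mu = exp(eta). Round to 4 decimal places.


Expectation parameter for Poisson exponential family:
mu = exp(eta).
eta = 1.79.
mu = exp(1.79) = 5.9895

5.9895


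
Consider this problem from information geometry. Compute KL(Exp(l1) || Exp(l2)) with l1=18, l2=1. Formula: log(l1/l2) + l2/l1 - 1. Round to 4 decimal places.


KL divergence for exponential family:
KL = log(l1/l2) + l2/l1 - 1.
log(18/1) = 2.890372.
1/18 = 0.055556.
KL = 2.890372 + 0.055556 - 1 = 1.9459

1.9459


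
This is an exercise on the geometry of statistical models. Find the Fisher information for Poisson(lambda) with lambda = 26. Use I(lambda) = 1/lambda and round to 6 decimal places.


Fisher information for Poisson: I(lambda) = 1/lambda.
lambda = 26.
I(lambda) = 1/26 = 0.038462

0.038462


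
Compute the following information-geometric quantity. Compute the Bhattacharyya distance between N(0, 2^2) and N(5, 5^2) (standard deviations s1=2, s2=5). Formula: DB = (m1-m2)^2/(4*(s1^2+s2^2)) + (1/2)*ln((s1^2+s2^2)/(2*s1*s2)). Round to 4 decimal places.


Bhattacharyya distance between two Gaussians:
DB = (m1-m2)^2/(4*(s1^2+s2^2)) + (1/2)*ln((s1^2+s2^2)/(2*s1*s2)).
(m1-m2)^2 = (-5)^2 = 25.
s1^2+s2^2 = 4 + 25 = 29.
term1 = 25/116 = 0.215517.
term2 = 0.5*ln(29/20.0) = 0.185782.
DB = 0.215517 + 0.185782 = 0.4013

0.4013


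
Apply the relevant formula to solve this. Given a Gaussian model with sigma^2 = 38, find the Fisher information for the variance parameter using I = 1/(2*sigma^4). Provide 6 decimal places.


Fisher information for variance: I(sigma^2) = 1/(2*sigma^4).
sigma^2 = 38, so sigma^4 = 1444.
I = 1/(2*1444) = 1/2888 = 0.000346

0.000346


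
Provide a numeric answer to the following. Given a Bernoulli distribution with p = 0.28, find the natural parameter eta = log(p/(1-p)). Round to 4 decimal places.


Natural parameter for Bernoulli: eta = log(p/(1-p)).
p = 0.28, 1-p = 0.72.
p/(1-p) = 0.388889.
eta = log(0.388889) = -0.9445

-0.9445


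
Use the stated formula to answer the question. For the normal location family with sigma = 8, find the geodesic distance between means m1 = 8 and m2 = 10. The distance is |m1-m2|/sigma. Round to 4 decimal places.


On the fixed-variance normal subfamily, geodesic distance = |m1-m2|/sigma.
|8 - 10| = 2.
sigma = 8.
d = 2/8 = 0.2500

0.2500


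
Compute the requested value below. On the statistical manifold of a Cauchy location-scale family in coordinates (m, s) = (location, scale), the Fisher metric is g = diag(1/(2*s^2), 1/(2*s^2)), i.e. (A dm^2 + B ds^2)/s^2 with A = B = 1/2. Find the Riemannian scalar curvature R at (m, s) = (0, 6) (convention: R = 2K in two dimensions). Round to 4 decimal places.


The metric has the form g = (A dm^2 + B ds^2)/s^2 with A = 1/2, B = 1/2.
Substitute u = sqrt(A/B)*m: g = B*(du^2 + ds^2)/s^2, i.e. B times the
Poincare upper half-plane metric, which has constant Gaussian curvature -1.
Scaling a 2D metric by a constant c divides the Gaussian curvature by c,
so K = -1/B = -1/(1/2) = -2.0000 everywhere (the point (m, s) = (0, 6) is irrelevant:
the curvature is constant).
Scalar curvature in dimension 2: R = 2K = -2/(1/2) = -4.0000.

-4.0000


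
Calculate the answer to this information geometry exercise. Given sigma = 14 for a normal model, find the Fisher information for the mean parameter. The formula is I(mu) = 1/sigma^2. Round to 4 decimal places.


The Fisher information for the mean of a normal distribution is I(mu) = 1/sigma^2.
sigma = 14, so sigma^2 = 196.
I(mu) = 1/196 = 0.0051

0.0051


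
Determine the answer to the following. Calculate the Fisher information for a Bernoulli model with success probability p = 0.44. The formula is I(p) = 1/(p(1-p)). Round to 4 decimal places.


For Bernoulli(p), Fisher information is I(p) = 1/(p*(1-p)).
p = 0.44, 1-p = 0.56.
p*(1-p) = 0.2464.
I(p) = 1/0.2464 = 4.0584

4.0584


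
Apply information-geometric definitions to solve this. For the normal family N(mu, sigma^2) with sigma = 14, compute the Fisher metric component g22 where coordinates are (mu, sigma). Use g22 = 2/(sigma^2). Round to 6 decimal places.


For the 2-parameter normal family, the Fisher metric has:
  g11 = 1/sigma^2, g22 = 2/sigma^2.
sigma = 14, sigma^2 = 196.
g22 = 0.010204

0.010204


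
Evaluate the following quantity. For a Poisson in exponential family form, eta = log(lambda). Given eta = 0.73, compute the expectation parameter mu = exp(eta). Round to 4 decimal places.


Expectation parameter for Poisson exponential family:
mu = exp(eta).
eta = 0.73.
mu = exp(0.73) = 2.0751

2.0751


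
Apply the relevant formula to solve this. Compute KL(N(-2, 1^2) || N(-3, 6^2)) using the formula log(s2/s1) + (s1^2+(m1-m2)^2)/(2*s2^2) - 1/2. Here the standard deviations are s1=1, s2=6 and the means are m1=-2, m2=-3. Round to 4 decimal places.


KL divergence between normal distributions:
KL = log(s2/s1) + (s1^2 + (m1-m2)^2)/(2*s2^2) - 1/2.
log(6/1) = 1.791759.
(1^2 + (-2--3)^2)/(2*6^2) = (1 + 1)/72 = 0.027778.
KL = 1.791759 + 0.027778 - 0.5 = 1.3195

1.3195


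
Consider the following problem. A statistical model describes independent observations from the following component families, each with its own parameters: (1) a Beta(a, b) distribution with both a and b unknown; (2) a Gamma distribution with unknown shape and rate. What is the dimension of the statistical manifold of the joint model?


The dimension of a statistical manifold equals the number of free
(independent) real parameters of the model. For a product of independent
blocks the parameter counts add.
- Beta (a, b): 2.
- Gamma (shape, rate): 2.
Total = 2 + 2 = 4.
Dimension = 4

4


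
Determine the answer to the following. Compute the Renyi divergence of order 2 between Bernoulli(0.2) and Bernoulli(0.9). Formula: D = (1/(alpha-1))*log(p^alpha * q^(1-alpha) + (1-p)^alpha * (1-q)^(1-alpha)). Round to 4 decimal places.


Renyi divergence of order alpha between Bernoulli distributions:
D = (1/(alpha-1))*log(p^alpha * q^(1-alpha) + (1-p)^alpha * (1-q)^(1-alpha)).
alpha = 2, p = 0.2, q = 0.9.
p^alpha * q^(1-alpha) = 0.2^2 * 0.9^-1 = 0.044444.
(1-p)^alpha * (1-q)^(1-alpha) = 0.8^2 * 0.1^-1 = 6.4.
sum = 0.044444 + 6.4 = 6.444444.
D = (1/1)*log(6.444444) = 1.8632

1.8632


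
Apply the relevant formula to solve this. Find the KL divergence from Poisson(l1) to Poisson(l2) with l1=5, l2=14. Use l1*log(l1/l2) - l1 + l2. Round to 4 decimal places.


KL divergence for Poisson:
KL = l1*log(l1/l2) - l1 + l2.
l1 = 5, l2 = 14.
log(5/14) = -1.029619.
l1*log(l1/l2) = 5 * -1.029619 = -5.148097.
KL = -5.148097 - 5 + 14 = 3.8519

3.8519


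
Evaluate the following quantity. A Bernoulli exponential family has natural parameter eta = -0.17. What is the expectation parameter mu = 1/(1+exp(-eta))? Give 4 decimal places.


Dual coordinate (expectation parameter) for Bernoulli:
mu = 1/(1+exp(-eta)).
eta = -0.17.
exp(-eta) = exp(0.17) = 1.185305.
mu = 1/(1+1.185305) = 0.4576

0.4576


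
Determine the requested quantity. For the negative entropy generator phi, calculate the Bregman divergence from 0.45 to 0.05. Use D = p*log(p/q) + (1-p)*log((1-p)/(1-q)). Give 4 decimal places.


Bregman divergence with negative entropy generator:
D = p*log(p/q) + (1-p)*log((1-p)/(1-q)).
p = 0.45, q = 0.05.
p*log(p/q) = 0.45*log(0.45/0.05) = 0.988751.
(1-p)*log((1-p)/(1-q)) = 0.55*log(0.55/0.95) = -0.300599.
D = 0.988751 + -0.300599 = 0.6882

0.6882


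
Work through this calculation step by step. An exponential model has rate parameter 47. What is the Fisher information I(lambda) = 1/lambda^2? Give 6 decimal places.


Fisher information for exponential: I(lambda) = 1/lambda^2.
lambda = 47, lambda^2 = 2209.
I = 1/2209 = 0.000453

0.000453


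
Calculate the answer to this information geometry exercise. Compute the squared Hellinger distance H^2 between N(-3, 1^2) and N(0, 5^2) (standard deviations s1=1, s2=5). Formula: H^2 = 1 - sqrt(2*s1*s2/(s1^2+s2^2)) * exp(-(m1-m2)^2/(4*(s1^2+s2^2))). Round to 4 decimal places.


Squared Hellinger distance for Gaussians:
H^2 = 1 - sqrt(2*s1*s2/(s1^2+s2^2)) * exp(-(m1-m2)^2/(4*(s1^2+s2^2))).
s1^2 = 1, s2^2 = 25, s1^2+s2^2 = 26.
sqrt(2*1*5/(26)) = 0.620174.
(m1-m2)^2 = (-3)^2 = 9.
exp(-9/(4*26)) = exp(-0.086538) = 0.9171.
H^2 = 1 - 0.620174*0.9171 = 0.4312

0.4312


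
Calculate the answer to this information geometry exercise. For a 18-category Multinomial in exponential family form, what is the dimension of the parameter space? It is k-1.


Exponential family dimension calculation:
For Multinomial with k=18 categories, dim = k-1 = 17.

17


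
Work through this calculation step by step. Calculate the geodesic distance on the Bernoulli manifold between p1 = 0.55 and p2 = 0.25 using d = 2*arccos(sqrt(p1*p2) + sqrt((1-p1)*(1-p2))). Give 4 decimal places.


Geodesic distance on Bernoulli manifold:
d(p1,p2) = 2*arccos(sqrt(p1*p2) + sqrt((1-p1)*(1-p2))).
sqrt(p1*p2) = sqrt(0.55*0.25) = 0.37081.
sqrt((1-p1)*(1-p2)) = sqrt(0.45*0.75) = 0.580948.
arg = 0.37081 + 0.580948 = 0.951757.
d = 2*arccos(0.951757) = 0.6238

0.6238


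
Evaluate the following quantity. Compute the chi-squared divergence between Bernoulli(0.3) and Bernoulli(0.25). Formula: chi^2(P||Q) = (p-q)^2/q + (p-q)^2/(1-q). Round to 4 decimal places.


Chi-squared divergence between Bernoulli distributions:
chi^2 = (p-q)^2/q + (p-q)^2/(1-q).
p = 0.3, q = 0.25, p-q = 0.05.
(p-q)^2 = 0.0025.
term1 = 0.0025/0.25 = 0.01.
term2 = 0.0025/0.75 = 0.003333.
chi^2 = 0.01 + 0.003333 = 0.0133

0.0133


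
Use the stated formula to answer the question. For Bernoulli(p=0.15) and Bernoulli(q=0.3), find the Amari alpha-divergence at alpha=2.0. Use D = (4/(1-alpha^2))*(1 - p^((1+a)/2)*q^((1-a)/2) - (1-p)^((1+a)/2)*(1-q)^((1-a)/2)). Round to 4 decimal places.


Amari alpha-divergence:
D = (4/(1-alpha^2))*(1 - p^((1+a)/2)*q^((1-a)/2) - (1-p)^((1+a)/2)*(1-q)^((1-a)/2)).
alpha = 2.0, p = 0.15, q = 0.3.
e1 = (1+alpha)/2 = 1.5, e2 = (1-alpha)/2 = -0.5.
t1 = p^e1 * q^e2 = 0.15^1.5 * 0.3^-0.5 = 0.106066.
t2 = (1-p)^e1 * (1-q)^e2 = 0.85^1.5 * 0.7^-0.5 = 0.936654.
4/(1-alpha^2) = -1.333333.
D = -1.333333*(1 - 0.106066 - 0.936654) = 0.0570

0.0570


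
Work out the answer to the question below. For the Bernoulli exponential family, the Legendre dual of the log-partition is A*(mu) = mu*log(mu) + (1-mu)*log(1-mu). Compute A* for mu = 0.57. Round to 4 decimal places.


Legendre transform for Bernoulli:
A*(mu) = mu*log(mu) + (1-mu)*log(1-mu).
mu = 0.57, 1-mu = 0.43.
mu*log(mu) = 0.57*log(0.57) = -0.320408.
(1-mu)*log(1-mu) = 0.43*log(0.43) = -0.362907.
A* = -0.320408 + -0.362907 = -0.6833

-0.6833


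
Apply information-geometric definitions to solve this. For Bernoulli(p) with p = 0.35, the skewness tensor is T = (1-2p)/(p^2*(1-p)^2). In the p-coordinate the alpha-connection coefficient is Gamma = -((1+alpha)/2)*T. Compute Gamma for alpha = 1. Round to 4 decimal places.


Skewness (Amari-Chentsov) tensor: T = (1-2p)/(p^2*(1-p)^2).
p = 0.35, 1-2p = 0.3, p^2 = 0.1225, (1-p)^2 = 0.4225.
T = 0.3/(0.1225 * 0.4225) = 5.796401.
In the p-coordinate, Gamma^(alpha) = Gamma^(0) - (alpha/2)*T with Gamma^(0) = (1/2)*g'(p) = -T/2,
so Gamma^(alpha) = -((1+alpha)/2)*T.
alpha = 1, -(1+alpha)/2 = -1.0.
Gamma = -1.0 * 5.796401 = -5.7964

-5.7964


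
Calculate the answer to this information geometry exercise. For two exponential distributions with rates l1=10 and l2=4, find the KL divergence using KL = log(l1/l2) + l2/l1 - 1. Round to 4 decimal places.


KL divergence for exponential family:
KL = log(l1/l2) + l2/l1 - 1.
log(10/4) = 0.916291.
4/10 = 0.4.
KL = 0.916291 + 0.4 - 1 = 0.3163

0.3163


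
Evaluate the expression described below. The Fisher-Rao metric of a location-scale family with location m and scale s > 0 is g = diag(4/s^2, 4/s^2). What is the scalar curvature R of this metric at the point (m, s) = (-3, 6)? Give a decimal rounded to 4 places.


The metric has the form g = (A dm^2 + B ds^2)/s^2 with A = 4, B = 4.
Substitute u = sqrt(A/B)*m: g = B*(du^2 + ds^2)/s^2, i.e. B times the
Poincare upper half-plane metric, which has constant Gaussian curvature -1.
Scaling a 2D metric by a constant c divides the Gaussian curvature by c,
so K = -1/B = -1/(4) = -0.2500 everywhere (the point (m, s) = (-3, 6) is irrelevant:
the curvature is constant).
Scalar curvature in dimension 2: R = 2K = -2/(4) = -0.5000.

-0.5000


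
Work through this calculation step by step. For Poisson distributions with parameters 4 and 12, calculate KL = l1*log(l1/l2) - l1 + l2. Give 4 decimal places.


KL divergence for Poisson:
KL = l1*log(l1/l2) - l1 + l2.
l1 = 4, l2 = 12.
log(4/12) = -1.098612.
l1*log(l1/l2) = 4 * -1.098612 = -4.394449.
KL = -4.394449 - 4 + 12 = 3.6056

3.6056


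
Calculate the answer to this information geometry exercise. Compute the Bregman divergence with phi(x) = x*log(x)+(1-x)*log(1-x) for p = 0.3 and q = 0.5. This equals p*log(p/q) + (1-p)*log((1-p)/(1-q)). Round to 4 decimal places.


Bregman divergence with negative entropy generator:
D = p*log(p/q) + (1-p)*log((1-p)/(1-q)).
p = 0.3, q = 0.5.
p*log(p/q) = 0.3*log(0.3/0.5) = -0.153248.
(1-p)*log((1-p)/(1-q)) = 0.7*log(0.7/0.5) = 0.235531.
D = -0.153248 + 0.235531 = 0.0823

0.0823


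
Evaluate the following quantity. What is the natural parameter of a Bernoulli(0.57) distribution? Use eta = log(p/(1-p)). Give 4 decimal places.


Natural parameter for Bernoulli: eta = log(p/(1-p)).
p = 0.57, 1-p = 0.43.
p/(1-p) = 1.325581.
eta = log(1.325581) = 0.2819

0.2819


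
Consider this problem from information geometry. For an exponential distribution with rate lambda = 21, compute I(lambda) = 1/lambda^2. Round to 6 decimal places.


Fisher information for exponential: I(lambda) = 1/lambda^2.
lambda = 21, lambda^2 = 441.
I = 1/441 = 0.002268

0.002268


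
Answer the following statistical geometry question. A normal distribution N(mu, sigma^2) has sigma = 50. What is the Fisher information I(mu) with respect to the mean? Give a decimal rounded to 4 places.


The Fisher information for the mean of a normal distribution is I(mu) = 1/sigma^2.
sigma = 50, so sigma^2 = 2500.
I(mu) = 1/2500 = 0.0004

0.0004


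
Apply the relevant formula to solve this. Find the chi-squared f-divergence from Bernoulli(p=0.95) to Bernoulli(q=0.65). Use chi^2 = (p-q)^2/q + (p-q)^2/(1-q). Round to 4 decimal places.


Chi-squared divergence between Bernoulli distributions:
chi^2 = (p-q)^2/q + (p-q)^2/(1-q).
p = 0.95, q = 0.65, p-q = 0.3.
(p-q)^2 = 0.09.
term1 = 0.09/0.65 = 0.138462.
term2 = 0.09/0.35 = 0.257143.
chi^2 = 0.138462 + 0.257143 = 0.3956

0.3956


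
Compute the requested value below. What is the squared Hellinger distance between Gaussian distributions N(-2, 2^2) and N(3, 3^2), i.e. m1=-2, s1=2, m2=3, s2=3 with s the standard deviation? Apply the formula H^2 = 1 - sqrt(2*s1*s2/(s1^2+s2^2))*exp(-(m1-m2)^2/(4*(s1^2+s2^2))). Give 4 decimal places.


Squared Hellinger distance for Gaussians:
H^2 = 1 - sqrt(2*s1*s2/(s1^2+s2^2)) * exp(-(m1-m2)^2/(4*(s1^2+s2^2))).
s1^2 = 4, s2^2 = 9, s1^2+s2^2 = 13.
sqrt(2*2*3/(13)) = 0.960769.
(m1-m2)^2 = (-5)^2 = 25.
exp(-25/(4*13)) = exp(-0.480769) = 0.618308.
H^2 = 1 - 0.960769*0.618308 = 0.4059

0.4059


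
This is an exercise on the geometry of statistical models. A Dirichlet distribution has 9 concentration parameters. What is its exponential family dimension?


Exponential family dimension calculation:
Dirichlet with 9 components has 9 natural parameters.

9


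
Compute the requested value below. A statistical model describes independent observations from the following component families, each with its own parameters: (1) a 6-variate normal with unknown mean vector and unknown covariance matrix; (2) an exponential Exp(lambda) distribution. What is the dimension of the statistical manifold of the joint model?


The dimension of a statistical manifold equals the number of free
(independent) real parameters of the model. For a product of independent
blocks the parameter counts add.
- 6-variate normal: 6 (mean) + 6*7/2 = 21 (symmetric covariance) = 27.
- exponential (lambda): 1.
Total = 27 + 1 = 28.
Dimension = 28

28


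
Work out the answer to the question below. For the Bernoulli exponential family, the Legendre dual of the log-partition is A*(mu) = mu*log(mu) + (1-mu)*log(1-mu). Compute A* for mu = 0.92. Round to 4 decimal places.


Legendre transform for Bernoulli:
A*(mu) = mu*log(mu) + (1-mu)*log(1-mu).
mu = 0.92, 1-mu = 0.08.
mu*log(mu) = 0.92*log(0.92) = -0.076711.
(1-mu)*log(1-mu) = 0.08*log(0.08) = -0.202058.
A* = -0.076711 + -0.202058 = -0.2788

-0.2788


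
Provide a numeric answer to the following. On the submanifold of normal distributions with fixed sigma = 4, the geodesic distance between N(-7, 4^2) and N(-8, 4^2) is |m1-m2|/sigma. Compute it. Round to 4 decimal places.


On the fixed-variance normal subfamily, geodesic distance = |m1-m2|/sigma.
|-7 - -8| = 1.
sigma = 4.
d = 1/4 = 0.2500

0.2500


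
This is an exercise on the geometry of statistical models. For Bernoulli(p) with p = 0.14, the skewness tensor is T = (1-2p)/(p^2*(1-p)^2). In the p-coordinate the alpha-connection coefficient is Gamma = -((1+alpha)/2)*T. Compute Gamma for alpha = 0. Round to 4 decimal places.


Skewness (Amari-Chentsov) tensor: T = (1-2p)/(p^2*(1-p)^2).
p = 0.14, 1-2p = 0.72, p^2 = 0.0196, (1-p)^2 = 0.7396.
T = 0.72/(0.0196 * 0.7396) = 49.668326.
In the p-coordinate, Gamma^(alpha) = Gamma^(0) - (alpha/2)*T with Gamma^(0) = (1/2)*g'(p) = -T/2,
so Gamma^(alpha) = -((1+alpha)/2)*T.
alpha = 0, -(1+alpha)/2 = -0.5.
Gamma = -0.5 * 49.668326 = -24.8342

-24.8342


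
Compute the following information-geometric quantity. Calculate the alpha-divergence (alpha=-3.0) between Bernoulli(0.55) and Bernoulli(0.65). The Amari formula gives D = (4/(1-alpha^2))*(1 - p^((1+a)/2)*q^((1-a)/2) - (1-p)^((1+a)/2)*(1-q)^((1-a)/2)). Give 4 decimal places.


Amari alpha-divergence:
D = (4/(1-alpha^2))*(1 - p^((1+a)/2)*q^((1-a)/2) - (1-p)^((1+a)/2)*(1-q)^((1-a)/2)).
alpha = -3.0, p = 0.55, q = 0.65.
e1 = (1+alpha)/2 = -1.0, e2 = (1-alpha)/2 = 2.0.
t1 = p^e1 * q^e2 = 0.55^-1.0 * 0.65^2.0 = 0.768182.
t2 = (1-p)^e1 * (1-q)^e2 = 0.45^-1.0 * 0.35^2.0 = 0.272222.
4/(1-alpha^2) = -0.5.
D = -0.5*(1 - 0.768182 - 0.272222) = 0.0202

0.0202


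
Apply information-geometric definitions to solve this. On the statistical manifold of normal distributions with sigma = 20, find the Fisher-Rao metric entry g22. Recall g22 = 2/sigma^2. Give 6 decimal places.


For the 2-parameter normal family, the Fisher metric has:
  g11 = 1/sigma^2, g22 = 2/sigma^2.
sigma = 20, sigma^2 = 400.
g22 = 0.005000

0.005000


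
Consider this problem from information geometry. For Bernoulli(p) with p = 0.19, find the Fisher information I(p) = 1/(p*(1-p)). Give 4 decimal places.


For Bernoulli(p), Fisher information is I(p) = 1/(p*(1-p)).
p = 0.19, 1-p = 0.81.
p*(1-p) = 0.1539.
I(p) = 1/0.1539 = 6.4977

6.4977


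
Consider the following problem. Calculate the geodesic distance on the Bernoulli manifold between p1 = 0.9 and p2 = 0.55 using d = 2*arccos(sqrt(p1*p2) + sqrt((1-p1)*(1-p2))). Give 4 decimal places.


Geodesic distance on Bernoulli manifold:
d(p1,p2) = 2*arccos(sqrt(p1*p2) + sqrt((1-p1)*(1-p2))).
sqrt(p1*p2) = sqrt(0.9*0.55) = 0.703562.
sqrt((1-p1)*(1-p2)) = sqrt(0.1*0.45) = 0.212132.
arg = 0.703562 + 0.212132 = 0.915694.
d = 2*arccos(0.915694) = 0.8271

0.8271


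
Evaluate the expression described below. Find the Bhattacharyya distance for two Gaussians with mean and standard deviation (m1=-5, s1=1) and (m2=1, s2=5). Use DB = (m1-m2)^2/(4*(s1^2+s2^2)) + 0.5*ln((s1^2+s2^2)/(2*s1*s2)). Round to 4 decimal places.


Bhattacharyya distance between two Gaussians:
DB = (m1-m2)^2/(4*(s1^2+s2^2)) + (1/2)*ln((s1^2+s2^2)/(2*s1*s2)).
(m1-m2)^2 = (-6)^2 = 36.
s1^2+s2^2 = 1 + 25 = 26.
term1 = 36/104 = 0.346154.
term2 = 0.5*ln(26/10.0) = 0.477756.
DB = 0.346154 + 0.477756 = 0.8239

0.8239


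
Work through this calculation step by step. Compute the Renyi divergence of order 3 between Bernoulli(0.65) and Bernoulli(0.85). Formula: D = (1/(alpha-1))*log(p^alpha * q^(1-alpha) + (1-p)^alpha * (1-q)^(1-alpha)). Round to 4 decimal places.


Renyi divergence of order alpha between Bernoulli distributions:
D = (1/(alpha-1))*log(p^alpha * q^(1-alpha) + (1-p)^alpha * (1-q)^(1-alpha)).
alpha = 3, p = 0.65, q = 0.85.
p^alpha * q^(1-alpha) = 0.65^3 * 0.85^-2 = 0.380104.
(1-p)^alpha * (1-q)^(1-alpha) = 0.35^3 * 0.15^-2 = 1.905556.
sum = 0.380104 + 1.905556 = 2.285659.
D = (1/2)*log(2.285659) = 0.4133

0.4133


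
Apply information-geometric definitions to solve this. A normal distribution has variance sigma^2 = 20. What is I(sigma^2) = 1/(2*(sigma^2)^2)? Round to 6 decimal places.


Fisher information for variance: I(sigma^2) = 1/(2*sigma^4).
sigma^2 = 20, so sigma^4 = 400.
I = 1/(2*400) = 1/800 = 0.001250

0.001250


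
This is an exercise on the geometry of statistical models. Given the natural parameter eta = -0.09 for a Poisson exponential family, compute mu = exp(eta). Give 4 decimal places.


Expectation parameter for Poisson exponential family:
mu = exp(eta).
eta = -0.09.
mu = exp(-0.09) = 0.9139

0.9139


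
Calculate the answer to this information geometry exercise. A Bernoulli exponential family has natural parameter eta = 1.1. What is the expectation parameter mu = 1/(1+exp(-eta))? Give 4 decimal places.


Dual coordinate (expectation parameter) for Bernoulli:
mu = 1/(1+exp(-eta)).
eta = 1.1.
exp(-eta) = exp(-1.1) = 0.332871.
mu = 1/(1+0.332871) = 0.7503

0.7503


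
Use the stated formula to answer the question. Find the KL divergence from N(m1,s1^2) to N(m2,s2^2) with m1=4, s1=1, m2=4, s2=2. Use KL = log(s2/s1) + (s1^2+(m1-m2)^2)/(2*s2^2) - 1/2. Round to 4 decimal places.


KL divergence between normal distributions:
KL = log(s2/s1) + (s1^2 + (m1-m2)^2)/(2*s2^2) - 1/2.
log(2/1) = 0.693147.
(1^2 + (4-4)^2)/(2*2^2) = (1 + 0)/8 = 0.125.
KL = 0.693147 + 0.125 - 0.5 = 0.3181

0.3181


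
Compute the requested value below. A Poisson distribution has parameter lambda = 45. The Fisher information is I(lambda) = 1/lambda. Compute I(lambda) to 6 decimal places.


Fisher information for Poisson: I(lambda) = 1/lambda.
lambda = 45.
I(lambda) = 1/45 = 0.022222

0.022222


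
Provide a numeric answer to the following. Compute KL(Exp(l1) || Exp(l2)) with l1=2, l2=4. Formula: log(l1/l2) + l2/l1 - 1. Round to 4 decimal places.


KL divergence for exponential family:
KL = log(l1/l2) + l2/l1 - 1.
log(2/4) = -0.693147.
4/2 = 2.0.
KL = -0.693147 + 2.0 - 1 = 0.3069

0.3069


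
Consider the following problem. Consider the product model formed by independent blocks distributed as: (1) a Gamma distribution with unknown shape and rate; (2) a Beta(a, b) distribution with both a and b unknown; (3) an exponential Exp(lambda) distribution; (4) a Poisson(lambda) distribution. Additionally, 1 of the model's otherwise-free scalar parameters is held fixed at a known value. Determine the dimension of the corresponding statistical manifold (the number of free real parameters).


The dimension of a statistical manifold equals the number of free
(independent) real parameters of the model. For a product of independent
blocks the parameter counts add.
- Gamma (shape, rate): 2.
- Beta (a, b): 2.
- exponential (lambda): 1.
- Poisson (lambda): 1.
Total = 2 + 2 + 1 + 1 = 6.
1 parameter(s) fixed at known values: 6 - 1 = 5.
Dimension = 5

5


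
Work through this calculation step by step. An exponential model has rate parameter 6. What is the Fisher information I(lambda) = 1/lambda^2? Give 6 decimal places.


Fisher information for exponential: I(lambda) = 1/lambda^2.
lambda = 6, lambda^2 = 36.
I = 1/36 = 0.027778

0.027778


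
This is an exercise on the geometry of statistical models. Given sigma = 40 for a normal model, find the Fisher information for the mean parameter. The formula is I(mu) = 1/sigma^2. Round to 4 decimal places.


The Fisher information for the mean of a normal distribution is I(mu) = 1/sigma^2.
sigma = 40, so sigma^2 = 1600.
I(mu) = 1/1600 = 0.0006

0.0006


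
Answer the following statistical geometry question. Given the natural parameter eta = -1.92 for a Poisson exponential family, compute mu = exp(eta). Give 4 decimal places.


Expectation parameter for Poisson exponential family:
mu = exp(eta).
eta = -1.92.
mu = exp(-1.92) = 0.1466

0.1466


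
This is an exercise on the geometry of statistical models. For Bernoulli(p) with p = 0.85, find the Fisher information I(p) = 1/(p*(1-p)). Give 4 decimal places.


For Bernoulli(p), Fisher information is I(p) = 1/(p*(1-p)).
p = 0.85, 1-p = 0.15.
p*(1-p) = 0.1275.
I(p) = 1/0.1275 = 7.8431

7.8431


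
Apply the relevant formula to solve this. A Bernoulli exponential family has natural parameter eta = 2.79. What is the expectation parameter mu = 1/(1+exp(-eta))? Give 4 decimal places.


Dual coordinate (expectation parameter) for Bernoulli:
mu = 1/(1+exp(-eta)).
eta = 2.79.
exp(-eta) = exp(-2.79) = 0.061421.
mu = 1/(1+0.061421) = 0.9421

0.9421


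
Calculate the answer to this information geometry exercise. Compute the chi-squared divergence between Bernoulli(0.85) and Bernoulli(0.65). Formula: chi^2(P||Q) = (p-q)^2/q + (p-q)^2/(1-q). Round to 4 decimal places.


Chi-squared divergence between Bernoulli distributions:
chi^2 = (p-q)^2/q + (p-q)^2/(1-q).
p = 0.85, q = 0.65, p-q = 0.2.
(p-q)^2 = 0.04.
term1 = 0.04/0.65 = 0.061538.
term2 = 0.04/0.35 = 0.114286.
chi^2 = 0.061538 + 0.114286 = 0.1758

0.1758


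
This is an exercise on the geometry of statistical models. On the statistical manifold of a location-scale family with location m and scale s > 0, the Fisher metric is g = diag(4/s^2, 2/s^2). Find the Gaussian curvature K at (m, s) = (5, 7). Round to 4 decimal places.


The metric has the form g = (A dm^2 + B ds^2)/s^2 with A = 4, B = 2.
Substitute u = sqrt(A/B)*m: g = B*(du^2 + ds^2)/s^2, i.e. B times the
Poincare upper half-plane metric, which has constant Gaussian curvature -1.
Scaling a 2D metric by a constant c divides the Gaussian curvature by c,
so K = -1/B = -1/(2) = -0.5000 everywhere (the point (m, s) = (5, 7) is irrelevant:
the curvature is constant).
The requested Gaussian curvature is K = -0.5000.

-0.5000


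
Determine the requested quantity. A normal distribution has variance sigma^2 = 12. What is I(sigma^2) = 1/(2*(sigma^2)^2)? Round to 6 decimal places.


Fisher information for variance: I(sigma^2) = 1/(2*sigma^4).
sigma^2 = 12, so sigma^4 = 144.
I = 1/(2*144) = 1/288 = 0.003472

0.003472


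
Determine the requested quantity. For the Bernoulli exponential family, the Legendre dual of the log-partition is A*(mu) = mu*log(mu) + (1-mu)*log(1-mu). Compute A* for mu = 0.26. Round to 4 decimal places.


Legendre transform for Bernoulli:
A*(mu) = mu*log(mu) + (1-mu)*log(1-mu).
mu = 0.26, 1-mu = 0.74.
mu*log(mu) = 0.26*log(0.26) = -0.350239.
(1-mu)*log(1-mu) = 0.74*log(0.74) = -0.222818.
A* = -0.350239 + -0.222818 = -0.5731

-0.5731


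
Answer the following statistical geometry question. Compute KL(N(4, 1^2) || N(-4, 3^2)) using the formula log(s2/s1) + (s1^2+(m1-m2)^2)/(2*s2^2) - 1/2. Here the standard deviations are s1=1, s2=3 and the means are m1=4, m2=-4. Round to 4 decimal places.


KL divergence between normal distributions:
KL = log(s2/s1) + (s1^2 + (m1-m2)^2)/(2*s2^2) - 1/2.
log(3/1) = 1.098612.
(1^2 + (4--4)^2)/(2*3^2) = (1 + 64)/18 = 3.611111.
KL = 1.098612 + 3.611111 - 0.5 = 4.2097

4.2097


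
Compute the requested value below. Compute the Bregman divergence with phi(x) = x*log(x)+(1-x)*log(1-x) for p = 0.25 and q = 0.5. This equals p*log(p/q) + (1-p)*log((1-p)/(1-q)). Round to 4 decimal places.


Bregman divergence with negative entropy generator:
D = p*log(p/q) + (1-p)*log((1-p)/(1-q)).
p = 0.25, q = 0.5.
p*log(p/q) = 0.25*log(0.25/0.5) = -0.173287.
(1-p)*log((1-p)/(1-q)) = 0.75*log(0.75/0.5) = 0.304099.
D = -0.173287 + 0.304099 = 0.1308

0.1308


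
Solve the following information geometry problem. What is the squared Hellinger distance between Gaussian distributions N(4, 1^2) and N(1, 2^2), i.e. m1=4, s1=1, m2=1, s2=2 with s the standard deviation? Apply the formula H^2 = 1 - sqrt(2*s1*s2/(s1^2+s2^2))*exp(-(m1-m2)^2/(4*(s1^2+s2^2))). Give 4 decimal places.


Squared Hellinger distance for Gaussians:
H^2 = 1 - sqrt(2*s1*s2/(s1^2+s2^2)) * exp(-(m1-m2)^2/(4*(s1^2+s2^2))).
s1^2 = 1, s2^2 = 4, s1^2+s2^2 = 5.
sqrt(2*1*2/(5)) = 0.894427.
(m1-m2)^2 = (3)^2 = 9.
exp(-9/(4*5)) = exp(-0.45) = 0.637628.
H^2 = 1 - 0.894427*0.637628 = 0.4297

0.4297


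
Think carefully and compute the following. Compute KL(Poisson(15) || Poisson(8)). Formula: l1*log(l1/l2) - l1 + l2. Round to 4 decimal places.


KL divergence for Poisson:
KL = l1*log(l1/l2) - l1 + l2.
l1 = 15, l2 = 8.
log(15/8) = 0.628609.
l1*log(l1/l2) = 15 * 0.628609 = 9.42913.
KL = 9.42913 - 15 + 8 = 2.4291

2.4291


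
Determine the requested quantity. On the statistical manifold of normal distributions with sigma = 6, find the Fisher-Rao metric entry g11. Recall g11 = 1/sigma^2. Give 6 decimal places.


For the 2-parameter normal family, the Fisher metric has:
  g11 = 1/sigma^2, g22 = 2/sigma^2.
sigma = 6, sigma^2 = 36.
g11 = 0.027778

0.027778


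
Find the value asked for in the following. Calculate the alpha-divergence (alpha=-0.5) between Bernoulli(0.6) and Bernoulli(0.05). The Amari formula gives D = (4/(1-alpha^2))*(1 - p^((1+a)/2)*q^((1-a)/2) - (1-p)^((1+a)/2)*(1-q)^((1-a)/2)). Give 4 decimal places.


Amari alpha-divergence:
D = (4/(1-alpha^2))*(1 - p^((1+a)/2)*q^((1-a)/2) - (1-p)^((1+a)/2)*(1-q)^((1-a)/2)).
alpha = -0.5, p = 0.6, q = 0.05.
e1 = (1+alpha)/2 = 0.25, e2 = (1-alpha)/2 = 0.75.
t1 = p^e1 * q^e2 = 0.6^0.25 * 0.05^0.75 = 0.09306.
t2 = (1-p)^e1 * (1-q)^e2 = 0.4^0.25 * 0.95^0.75 = 0.765258.
4/(1-alpha^2) = 5.333333.
D = 5.333333*(1 - 0.09306 - 0.765258) = 0.7556

0.7556


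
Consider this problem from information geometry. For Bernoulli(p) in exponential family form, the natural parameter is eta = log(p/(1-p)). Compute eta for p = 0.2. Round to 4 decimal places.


Natural parameter for Bernoulli: eta = log(p/(1-p)).
p = 0.2, 1-p = 0.8.
p/(1-p) = 0.25.
eta = log(0.25) = -1.3863

-1.3863


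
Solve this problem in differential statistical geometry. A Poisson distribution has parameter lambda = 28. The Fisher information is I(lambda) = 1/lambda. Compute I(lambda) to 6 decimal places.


Fisher information for Poisson: I(lambda) = 1/lambda.
lambda = 28.
I(lambda) = 1/28 = 0.035714

0.035714


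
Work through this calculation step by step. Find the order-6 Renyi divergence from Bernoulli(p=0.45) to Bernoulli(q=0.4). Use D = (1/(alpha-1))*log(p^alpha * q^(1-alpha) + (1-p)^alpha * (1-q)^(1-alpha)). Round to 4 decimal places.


Renyi divergence of order alpha between Bernoulli distributions:
D = (1/(alpha-1))*log(p^alpha * q^(1-alpha) + (1-p)^alpha * (1-q)^(1-alpha)).
alpha = 6, p = 0.45, q = 0.4.
p^alpha * q^(1-alpha) = 0.45^6 * 0.4^-5 = 0.810915.
(1-p)^alpha * (1-q)^(1-alpha) = 0.55^6 * 0.6^-5 = 0.355975.
sum = 0.810915 + 0.355975 = 1.16689.
D = (1/5)*log(1.16689) = 0.0309

0.0309


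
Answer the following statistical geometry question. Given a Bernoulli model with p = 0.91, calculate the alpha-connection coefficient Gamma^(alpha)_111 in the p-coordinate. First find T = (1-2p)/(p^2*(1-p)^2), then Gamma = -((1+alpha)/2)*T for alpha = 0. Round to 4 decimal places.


Skewness (Amari-Chentsov) tensor: T = (1-2p)/(p^2*(1-p)^2).
p = 0.91, 1-2p = -0.82, p^2 = 0.8281, (1-p)^2 = 0.0081.
T = -0.82/(0.8281 * 0.0081) = -122.249206.
In the p-coordinate, Gamma^(alpha) = Gamma^(0) - (alpha/2)*T with Gamma^(0) = (1/2)*g'(p) = -T/2,
so Gamma^(alpha) = -((1+alpha)/2)*T.
alpha = 0, -(1+alpha)/2 = -0.5.
Gamma = -0.5 * -122.249206 = 61.1246

61.1246


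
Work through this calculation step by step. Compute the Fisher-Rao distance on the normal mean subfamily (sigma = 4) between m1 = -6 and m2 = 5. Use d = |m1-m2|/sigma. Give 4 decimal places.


On the fixed-variance normal subfamily, geodesic distance = |m1-m2|/sigma.
|-6 - 5| = 11.
sigma = 4.
d = 11/4 = 2.7500

2.7500


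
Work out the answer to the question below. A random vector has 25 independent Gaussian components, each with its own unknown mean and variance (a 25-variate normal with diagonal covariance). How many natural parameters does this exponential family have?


Exponential family dimension calculation:
Each univariate normal has two natural parameters (mu/sigma^2 and -1/(2 sigma^2)).
With 25 independent components, dim = 2 * 25 = 50.

50


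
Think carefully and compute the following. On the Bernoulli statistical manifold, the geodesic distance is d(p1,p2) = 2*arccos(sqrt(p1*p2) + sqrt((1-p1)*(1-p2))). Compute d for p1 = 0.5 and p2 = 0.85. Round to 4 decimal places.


Geodesic distance on Bernoulli manifold:
d(p1,p2) = 2*arccos(sqrt(p1*p2) + sqrt((1-p1)*(1-p2))).
sqrt(p1*p2) = sqrt(0.5*0.85) = 0.65192.
sqrt((1-p1)*(1-p2)) = sqrt(0.5*0.15) = 0.273861.
arg = 0.65192 + 0.273861 = 0.925782.
d = 2*arccos(0.925782) = 0.7754

0.7754


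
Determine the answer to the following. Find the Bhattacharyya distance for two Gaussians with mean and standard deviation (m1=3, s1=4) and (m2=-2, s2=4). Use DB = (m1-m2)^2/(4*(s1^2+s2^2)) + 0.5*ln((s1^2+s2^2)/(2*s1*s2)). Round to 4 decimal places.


Bhattacharyya distance between two Gaussians:
DB = (m1-m2)^2/(4*(s1^2+s2^2)) + (1/2)*ln((s1^2+s2^2)/(2*s1*s2)).
(m1-m2)^2 = (5)^2 = 25.
s1^2+s2^2 = 16 + 16 = 32.
term1 = 25/128 = 0.195312.
term2 = 0.5*ln(32/32.0) = 0.0.
DB = 0.195312 + 0.0 = 0.1953

0.1953


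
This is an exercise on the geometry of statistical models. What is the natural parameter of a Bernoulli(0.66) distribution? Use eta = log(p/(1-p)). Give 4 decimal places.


Natural parameter for Bernoulli: eta = log(p/(1-p)).
p = 0.66, 1-p = 0.34.
p/(1-p) = 1.941176.
eta = log(1.941176) = 0.6633

0.6633


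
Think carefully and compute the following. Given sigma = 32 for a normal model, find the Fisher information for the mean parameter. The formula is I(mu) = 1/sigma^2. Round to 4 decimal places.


The Fisher information for the mean of a normal distribution is I(mu) = 1/sigma^2.
sigma = 32, so sigma^2 = 1024.
I(mu) = 1/1024 = 0.0010

0.0010


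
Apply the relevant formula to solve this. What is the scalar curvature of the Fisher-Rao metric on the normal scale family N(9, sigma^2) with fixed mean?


This family has a single free parameter, so its statistical manifold
is 1-dimensional. The Riemann curvature tensor of any 1-dimensional
Riemannian manifold vanishes identically, so R = 0.

0


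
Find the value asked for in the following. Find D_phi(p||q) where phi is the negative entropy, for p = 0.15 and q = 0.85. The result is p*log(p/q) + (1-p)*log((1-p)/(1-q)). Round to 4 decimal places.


Bregman divergence with negative entropy generator:
D = p*log(p/q) + (1-p)*log((1-p)/(1-q)).
p = 0.15, q = 0.85.
p*log(p/q) = 0.15*log(0.15/0.85) = -0.26019.
(1-p)*log((1-p)/(1-q)) = 0.85*log(0.85/0.15) = 1.474411.
D = -0.26019 + 1.474411 = 1.2142

1.2142


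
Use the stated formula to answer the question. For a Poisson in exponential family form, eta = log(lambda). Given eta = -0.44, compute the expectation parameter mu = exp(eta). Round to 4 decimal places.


Expectation parameter for Poisson exponential family:
mu = exp(eta).
eta = -0.44.
mu = exp(-0.44) = 0.6440

0.6440


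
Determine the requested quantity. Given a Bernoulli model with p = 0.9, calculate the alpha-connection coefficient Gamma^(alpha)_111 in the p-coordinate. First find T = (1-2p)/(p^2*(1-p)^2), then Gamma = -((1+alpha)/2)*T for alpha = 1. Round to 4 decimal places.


Skewness (Amari-Chentsov) tensor: T = (1-2p)/(p^2*(1-p)^2).
p = 0.9, 1-2p = -0.8, p^2 = 0.81, (1-p)^2 = 0.01.
T = -0.8/(0.81 * 0.01) = -98.765432.
In the p-coordinate, Gamma^(alpha) = Gamma^(0) - (alpha/2)*T with Gamma^(0) = (1/2)*g'(p) = -T/2,
so Gamma^(alpha) = -((1+alpha)/2)*T.
alpha = 1, -(1+alpha)/2 = -1.0.
Gamma = -1.0 * -98.765432 = 98.7654

98.7654


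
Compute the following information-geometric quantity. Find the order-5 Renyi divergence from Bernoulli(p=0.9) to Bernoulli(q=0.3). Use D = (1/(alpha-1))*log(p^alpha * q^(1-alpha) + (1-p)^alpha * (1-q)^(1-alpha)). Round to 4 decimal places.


Renyi divergence of order alpha between Bernoulli distributions:
D = (1/(alpha-1))*log(p^alpha * q^(1-alpha) + (1-p)^alpha * (1-q)^(1-alpha)).
alpha = 5, p = 0.9, q = 0.3.
p^alpha * q^(1-alpha) = 0.9^5 * 0.3^-4 = 72.9.
(1-p)^alpha * (1-q)^(1-alpha) = 0.1^5 * 0.7^-4 = 4.2e-05.
sum = 72.9 + 4.2e-05 = 72.900042.
D = (1/4)*log(72.900042) = 1.0723

1.0723


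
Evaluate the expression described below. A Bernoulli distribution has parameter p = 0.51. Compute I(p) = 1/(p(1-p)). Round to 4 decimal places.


For Bernoulli(p), Fisher information is I(p) = 1/(p*(1-p)).
p = 0.51, 1-p = 0.49.
p*(1-p) = 0.2499.
I(p) = 1/0.2499 = 4.0016

4.0016


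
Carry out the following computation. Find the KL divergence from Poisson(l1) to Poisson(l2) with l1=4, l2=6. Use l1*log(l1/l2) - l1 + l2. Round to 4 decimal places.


KL divergence for Poisson:
KL = l1*log(l1/l2) - l1 + l2.
l1 = 4, l2 = 6.
log(4/6) = -0.405465.
l1*log(l1/l2) = 4 * -0.405465 = -1.62186.
KL = -1.62186 - 4 + 6 = 0.3781

0.3781


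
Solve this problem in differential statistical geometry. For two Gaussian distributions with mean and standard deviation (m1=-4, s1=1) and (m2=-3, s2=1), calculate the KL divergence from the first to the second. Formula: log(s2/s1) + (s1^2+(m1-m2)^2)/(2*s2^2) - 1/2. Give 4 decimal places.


KL divergence between normal distributions:
KL = log(s2/s1) + (s1^2 + (m1-m2)^2)/(2*s2^2) - 1/2.
log(1/1) = 0.0.
(1^2 + (-4--3)^2)/(2*1^2) = (1 + 1)/2 = 1.0.
KL = 0.0 + 1.0 - 0.5 = 0.5000

0.5000


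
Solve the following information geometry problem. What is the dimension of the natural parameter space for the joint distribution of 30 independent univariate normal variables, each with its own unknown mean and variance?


Exponential family dimension calculation:
Each univariate normal has two natural parameters (mu/sigma^2 and -1/(2 sigma^2)).
With 30 independent components, dim = 2 * 30 = 60.

60


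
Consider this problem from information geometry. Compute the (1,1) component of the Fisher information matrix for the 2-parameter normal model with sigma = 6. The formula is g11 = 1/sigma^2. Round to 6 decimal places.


For the 2-parameter normal family, the Fisher metric has:
  g11 = 1/sigma^2, g22 = 2/sigma^2.
sigma = 6, sigma^2 = 36.
g11 = 0.027778

0.027778


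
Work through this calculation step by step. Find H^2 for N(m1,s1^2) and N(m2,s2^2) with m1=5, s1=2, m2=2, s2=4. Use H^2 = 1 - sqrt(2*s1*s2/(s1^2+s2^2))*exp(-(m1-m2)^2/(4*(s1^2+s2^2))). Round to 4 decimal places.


Squared Hellinger distance for Gaussians:
H^2 = 1 - sqrt(2*s1*s2/(s1^2+s2^2)) * exp(-(m1-m2)^2/(4*(s1^2+s2^2))).
s1^2 = 4, s2^2 = 16, s1^2+s2^2 = 20.
sqrt(2*2*4/(20)) = 0.894427.
(m1-m2)^2 = (3)^2 = 9.
exp(-9/(4*20)) = exp(-0.1125) = 0.893597.
H^2 = 1 - 0.894427*0.893597 = 0.2007

0.2007
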